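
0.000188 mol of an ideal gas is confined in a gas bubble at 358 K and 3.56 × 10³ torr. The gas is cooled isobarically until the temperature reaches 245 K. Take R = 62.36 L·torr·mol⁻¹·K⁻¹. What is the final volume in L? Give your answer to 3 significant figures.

From PV = nRT: V₁ = nRT₁/P₁ = 0.001179 L.
Isobaric, so V/T is constant: P₂ = P₁; V₂ = V₁·(T₂/T₁) = 0.0008068 L.

V₂ ≈ 0.000807 L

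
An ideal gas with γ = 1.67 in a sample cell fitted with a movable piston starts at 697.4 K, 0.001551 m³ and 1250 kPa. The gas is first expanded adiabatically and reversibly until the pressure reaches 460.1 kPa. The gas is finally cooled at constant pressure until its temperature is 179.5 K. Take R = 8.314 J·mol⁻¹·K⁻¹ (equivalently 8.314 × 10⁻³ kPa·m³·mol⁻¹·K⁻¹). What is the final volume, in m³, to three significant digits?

Reversible adiabatic, γ = 1.67: T₂ = T₁·(P₂/P₁)^((γ−1)/γ) = 467.0 K; V₂ = V₁·(P₁/P₂)^(1/γ) = 0.002822 m³.
P constant ⇒ V ∝ T: P₃ = P₂; V₃ = V₂·(T₃/T₂) = 0.001085 m³.

V₃ ≈ 0.00108 m³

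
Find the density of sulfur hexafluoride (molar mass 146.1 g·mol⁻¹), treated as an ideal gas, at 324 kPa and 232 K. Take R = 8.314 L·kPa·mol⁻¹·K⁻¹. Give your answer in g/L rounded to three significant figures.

ρ = PM/(RT) = (324 × 146.1) / (8.314 × 232.0)

ρ ≈ 24.5 g/L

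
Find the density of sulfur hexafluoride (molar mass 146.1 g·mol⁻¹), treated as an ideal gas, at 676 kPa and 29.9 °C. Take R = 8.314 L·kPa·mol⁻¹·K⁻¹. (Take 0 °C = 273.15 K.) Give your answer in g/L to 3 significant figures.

ρ = PM/(RT) = (676 × 146.1) / (8.314 × 303.0)

ρ ≈ 39.2 g/L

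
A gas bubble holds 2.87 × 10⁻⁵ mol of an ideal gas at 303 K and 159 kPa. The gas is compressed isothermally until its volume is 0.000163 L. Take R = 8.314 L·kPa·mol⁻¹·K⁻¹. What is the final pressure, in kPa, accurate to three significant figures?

P₂ ≈ 444 kPa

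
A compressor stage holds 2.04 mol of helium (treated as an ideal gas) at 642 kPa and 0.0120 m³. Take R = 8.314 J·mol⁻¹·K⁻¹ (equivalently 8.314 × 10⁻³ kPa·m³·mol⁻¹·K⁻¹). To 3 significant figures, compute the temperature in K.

T ≈ 454 K

PV = nRT ⇒ T = PV/(nR) = (642 × 0.0120) / (2.04 × 8.314 × 10⁻³)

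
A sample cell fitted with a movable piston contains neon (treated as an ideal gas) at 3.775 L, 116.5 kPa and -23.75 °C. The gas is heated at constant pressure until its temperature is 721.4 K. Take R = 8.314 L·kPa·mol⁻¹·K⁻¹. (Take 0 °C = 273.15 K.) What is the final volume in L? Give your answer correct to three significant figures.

V₂ ≈ 10.9 L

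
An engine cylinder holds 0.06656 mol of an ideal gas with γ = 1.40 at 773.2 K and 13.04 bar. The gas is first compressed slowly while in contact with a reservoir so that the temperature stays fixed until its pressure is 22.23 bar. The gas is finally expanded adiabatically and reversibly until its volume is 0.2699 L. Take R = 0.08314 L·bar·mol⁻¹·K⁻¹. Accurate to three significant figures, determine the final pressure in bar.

P₃ ≈ 13.8 bar

From PV = nRT: V₁ = nRT₁/P₁ = 0.3281 L.
T constant ⇒ Boyle's law P V = const: T₂ = T₁; V₂ = V₁·(P₁/P₂) = 0.1925 L.
Adiabatic (γ = 1.40), T V^(γ−1) and P V^γ constant: T₃ = T₂·(V₂/V₃)^(γ−1) = 675.4 K; P₃ = P₂·(V₂/V₃)^γ = 13.85 bar.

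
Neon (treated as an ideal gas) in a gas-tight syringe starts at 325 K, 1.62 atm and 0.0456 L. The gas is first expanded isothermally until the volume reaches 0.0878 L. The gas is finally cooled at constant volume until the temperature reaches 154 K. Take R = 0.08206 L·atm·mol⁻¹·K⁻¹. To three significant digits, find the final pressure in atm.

T constant ⇒ Boyle's law P V = const: T₂ = T₁; P₂ = P₁·(V₁/V₂) = 0.8414 atm.
V constant ⇒ P ∝ T: V₃ = V₂; P₃ = P₂·(T₃/T₂) = 0.3987 atm.

P₃ ≈ 0.399 atm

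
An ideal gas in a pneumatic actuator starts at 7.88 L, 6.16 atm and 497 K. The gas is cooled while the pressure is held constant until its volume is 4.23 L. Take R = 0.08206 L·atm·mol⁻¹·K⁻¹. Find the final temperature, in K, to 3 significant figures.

T₂ ≈ 267 K

P constant ⇒ V ∝ T: P₂ = P₁; T₂ = T₁·(V₂/V₁) = 266.8 K.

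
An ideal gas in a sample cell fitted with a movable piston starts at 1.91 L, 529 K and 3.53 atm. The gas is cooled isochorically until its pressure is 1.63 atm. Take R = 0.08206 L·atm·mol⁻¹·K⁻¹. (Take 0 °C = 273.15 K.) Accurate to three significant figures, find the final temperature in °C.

T₂ ≈ -28.9 °C

V constant ⇒ P ∝ T: V₂ = V₁; T₂ = T₁·(P₂/P₁) = 244.3 K.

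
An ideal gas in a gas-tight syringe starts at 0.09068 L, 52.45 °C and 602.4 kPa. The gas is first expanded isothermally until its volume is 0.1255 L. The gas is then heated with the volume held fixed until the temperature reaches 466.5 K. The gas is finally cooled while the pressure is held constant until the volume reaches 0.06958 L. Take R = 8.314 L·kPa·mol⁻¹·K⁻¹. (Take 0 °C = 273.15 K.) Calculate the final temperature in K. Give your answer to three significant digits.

T₄ ≈ 259 K

Convert: T₁ = 325.6 K.
Isothermal, so P V is constant: T₂ = T₁; P₂ = P₁·(V₁/V₂) = 435.3 kPa.
Isochoric, so P/T is constant: V₃ = V₂; P₃ = P₂·(T₃/T₂) = 623.6 kPa.
Isobaric, so V/T is constant: P₄ = P₃; T₄ = T₃·(V₄/V₃) = 258.6 K.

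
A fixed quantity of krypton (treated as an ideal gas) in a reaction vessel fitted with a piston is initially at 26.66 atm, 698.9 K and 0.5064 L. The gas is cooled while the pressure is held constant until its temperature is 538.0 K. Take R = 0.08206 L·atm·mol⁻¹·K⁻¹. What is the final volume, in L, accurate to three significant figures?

Isobaric, so V/T is constant: P₂ = P₁; V₂ = V₁·(T₂/T₁) = 0.3898 L.

V₂ ≈ 0.390 L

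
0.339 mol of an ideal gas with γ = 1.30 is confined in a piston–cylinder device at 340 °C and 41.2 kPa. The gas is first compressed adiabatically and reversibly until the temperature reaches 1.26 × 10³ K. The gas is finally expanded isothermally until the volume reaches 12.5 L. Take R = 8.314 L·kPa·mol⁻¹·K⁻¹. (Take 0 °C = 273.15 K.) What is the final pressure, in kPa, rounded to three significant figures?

P₃ ≈ 284 kPa

Convert: T₁ = 613.1 K.
From PV = nRT: V₁ = nRT₁/P₁ = 41.94 L.
Adiabatic (γ = 1.30), T V^(γ−1) and P V^γ constant: P₂ = P₁·(T₂/T₁)^(γ/(γ−1)) = 934.1 kPa; V₂ = V₁·(T₁/T₂)^(1/(γ−1)) = 3.802 L.
Isothermal, so P V is constant: T₃ = T₂; P₃ = P₂·(V₂/V₃) = 284.1 kPa.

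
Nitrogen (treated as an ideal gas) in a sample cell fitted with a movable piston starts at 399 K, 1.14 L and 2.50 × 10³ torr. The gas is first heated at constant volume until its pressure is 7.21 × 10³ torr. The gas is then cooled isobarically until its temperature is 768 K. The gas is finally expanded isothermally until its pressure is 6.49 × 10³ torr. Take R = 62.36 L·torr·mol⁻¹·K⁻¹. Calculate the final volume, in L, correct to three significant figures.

Isochoric, so P/T is constant: V₂ = V₁; T₂ = T₁·(P₂/P₁) = 1151 K.
Isobaric, so V/T is constant: P₃ = P₂; V₃ = V₂·(T₃/T₂) = 0.7608 L.
Isothermal, so P V is constant: T₄ = T₃; V₄ = V₃·(P₃/P₄) = 0.8453 L.

V₄ ≈ 0.845 L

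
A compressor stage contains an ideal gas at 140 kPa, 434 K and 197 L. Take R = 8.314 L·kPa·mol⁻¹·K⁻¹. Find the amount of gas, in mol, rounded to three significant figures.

n ≈ 7.64 mol

PV = nRT ⇒ n = PV/(RT) = (140 × 197) / (8.314 × 434)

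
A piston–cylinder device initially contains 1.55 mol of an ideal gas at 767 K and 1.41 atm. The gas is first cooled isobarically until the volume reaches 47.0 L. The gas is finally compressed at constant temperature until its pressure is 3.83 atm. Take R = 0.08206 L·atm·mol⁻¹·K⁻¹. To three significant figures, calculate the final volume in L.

From PV = nRT: V₁ = nRT₁/P₁ = 69.19 L.
Isobaric, so V/T is constant: P₂ = P₁; T₂ = T₁·(V₂/V₁) = 521.0 K.
T constant ⇒ Boyle's law P V = const: T₃ = T₂; V₃ = V₂·(P₂/P₃) = 17.30 L.

V₃ ≈ 17.3 L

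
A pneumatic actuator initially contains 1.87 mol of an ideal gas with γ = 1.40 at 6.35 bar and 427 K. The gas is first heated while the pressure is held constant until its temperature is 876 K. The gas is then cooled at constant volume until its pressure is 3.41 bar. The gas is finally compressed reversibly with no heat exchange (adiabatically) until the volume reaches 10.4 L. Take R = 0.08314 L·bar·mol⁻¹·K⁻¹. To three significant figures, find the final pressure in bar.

From PV = nRT: V₁ = nRT₁/P₁ = 10.45 L.
P constant ⇒ V ∝ T: P₂ = P₁; V₂ = V₁·(T₂/T₁) = 21.45 L.
V constant ⇒ P ∝ T: V₃ = V₂; T₃ = T₂·(P₃/P₂) = 470.4 K.
Adiabatic (γ = 1.40), T V^(γ−1) and P V^γ constant: T₄ = T₃·(V₃/V₄)^(γ−1) = 628.4 K; P₄ = P₃·(V₃/V₄)^γ = 9.394 bar.

P₄ ≈ 9.39 bar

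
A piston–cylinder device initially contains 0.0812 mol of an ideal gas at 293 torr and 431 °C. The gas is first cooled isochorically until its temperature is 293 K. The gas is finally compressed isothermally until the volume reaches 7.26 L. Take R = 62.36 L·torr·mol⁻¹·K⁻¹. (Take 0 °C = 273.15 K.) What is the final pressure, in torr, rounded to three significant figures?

Convert: T₁ = 704.1 K.
From PV = nRT: V₁ = nRT₁/P₁ = 12.17 L.
Isochoric, so P/T is constant: V₂ = V₁; P₂ = P₁·(T₂/T₁) = 121.9 torr.
Isothermal, so P V is constant: T₃ = T₂; P₃ = P₂·(V₂/V₃) = 204.4 torr.

P₃ ≈ 204 torr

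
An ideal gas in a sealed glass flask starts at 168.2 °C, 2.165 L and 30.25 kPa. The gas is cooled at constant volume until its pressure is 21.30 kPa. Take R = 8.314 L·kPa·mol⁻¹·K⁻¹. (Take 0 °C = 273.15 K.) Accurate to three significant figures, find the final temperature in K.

T₂ ≈ 311 K

Convert: T₁ = 441.3 K.
V constant ⇒ P ∝ T: V₂ = V₁; T₂ = T₁·(P₂/P₁) = 310.8 K.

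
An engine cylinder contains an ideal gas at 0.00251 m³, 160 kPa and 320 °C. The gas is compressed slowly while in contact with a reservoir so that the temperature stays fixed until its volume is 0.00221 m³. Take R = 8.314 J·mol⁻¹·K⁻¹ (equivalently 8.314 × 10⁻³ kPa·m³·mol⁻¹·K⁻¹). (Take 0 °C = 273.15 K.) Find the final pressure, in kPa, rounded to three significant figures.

P₂ ≈ 182 kPa

Convert: T₁ = 593.1 K.
Isothermal, so P V is constant: T₂ = T₁; P₂ = P₁·(V₁/V₂) = 181.7 kPa.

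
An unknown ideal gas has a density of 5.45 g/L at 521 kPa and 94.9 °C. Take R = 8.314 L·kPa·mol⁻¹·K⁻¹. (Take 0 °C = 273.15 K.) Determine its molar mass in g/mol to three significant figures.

M ≈ 32.0 g/mol

ρ = PM/(RT) ⇒ M = ρRT/P = (5.45 × 8.314 × 368.0) / 521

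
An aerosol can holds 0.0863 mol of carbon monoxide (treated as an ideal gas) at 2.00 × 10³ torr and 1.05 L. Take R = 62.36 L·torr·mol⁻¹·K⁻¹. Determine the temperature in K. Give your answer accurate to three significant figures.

T ≈ 390 K

PV = nRT ⇒ T = PV/(nR) = (2.00e+03 × 1.05) / (0.0863 × 62.36)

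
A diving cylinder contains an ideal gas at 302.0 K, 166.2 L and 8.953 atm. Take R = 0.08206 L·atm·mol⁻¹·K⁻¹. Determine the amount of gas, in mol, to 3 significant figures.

PV = nRT ⇒ n = PV/(RT) = (8.953 × 166.2) / (0.08206 × 302.0)

n ≈ 60.0 mol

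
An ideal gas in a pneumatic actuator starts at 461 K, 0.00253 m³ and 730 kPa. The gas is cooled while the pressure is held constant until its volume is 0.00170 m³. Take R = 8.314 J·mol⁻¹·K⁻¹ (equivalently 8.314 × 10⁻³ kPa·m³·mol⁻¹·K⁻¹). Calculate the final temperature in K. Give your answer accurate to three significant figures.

P constant ⇒ V ∝ T: P₂ = P₁; T₂ = T₁·(V₂/V₁) = 309.8 K.

T₂ ≈ 310 K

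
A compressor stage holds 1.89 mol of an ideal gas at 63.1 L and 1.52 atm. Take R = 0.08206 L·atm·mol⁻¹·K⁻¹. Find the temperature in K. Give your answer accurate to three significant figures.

PV = nRT ⇒ T = PV/(nR) = (1.52 × 63.1) / (1.89 × 0.08206)

T ≈ 618 K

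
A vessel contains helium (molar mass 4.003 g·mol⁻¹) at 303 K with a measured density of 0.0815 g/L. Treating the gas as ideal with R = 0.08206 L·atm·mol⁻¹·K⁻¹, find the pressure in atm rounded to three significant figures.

P ≈ 0.506 atm

ρ = PM/(RT) ⇒ P = ρRT/M = (0.0815 × 0.08206 × 303.0) / 4.003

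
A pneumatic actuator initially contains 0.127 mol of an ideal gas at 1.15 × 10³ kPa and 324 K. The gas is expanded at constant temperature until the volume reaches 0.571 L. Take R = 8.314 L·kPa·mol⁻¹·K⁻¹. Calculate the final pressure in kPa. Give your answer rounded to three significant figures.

From PV = nRT: V₁ = nRT₁/P₁ = 0.2975 L.
Isothermal, so P V is constant: T₂ = T₁; P₂ = P₁·(V₁/V₂) = 599.1 kPa.

P₂ ≈ 599 kPa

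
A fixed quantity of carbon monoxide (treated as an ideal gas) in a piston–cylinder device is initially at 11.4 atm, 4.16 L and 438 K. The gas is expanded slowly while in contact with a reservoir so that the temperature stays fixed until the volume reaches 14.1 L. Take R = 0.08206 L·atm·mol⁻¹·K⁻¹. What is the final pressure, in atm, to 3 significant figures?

P₂ ≈ 3.36 atm

Isothermal, so P V is constant: T₂ = T₁; P₂ = P₁·(V₁/V₂) = 3.363 atm.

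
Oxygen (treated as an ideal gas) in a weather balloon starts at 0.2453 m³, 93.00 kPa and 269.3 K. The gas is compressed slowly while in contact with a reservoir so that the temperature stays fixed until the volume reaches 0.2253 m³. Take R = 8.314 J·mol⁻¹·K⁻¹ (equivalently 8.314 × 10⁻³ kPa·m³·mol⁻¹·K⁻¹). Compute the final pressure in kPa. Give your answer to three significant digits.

P₂ ≈ 101 kPa

Isothermal, so P V is constant: T₂ = T₁; P₂ = P₁·(V₁/V₂) = 101.3 kPa.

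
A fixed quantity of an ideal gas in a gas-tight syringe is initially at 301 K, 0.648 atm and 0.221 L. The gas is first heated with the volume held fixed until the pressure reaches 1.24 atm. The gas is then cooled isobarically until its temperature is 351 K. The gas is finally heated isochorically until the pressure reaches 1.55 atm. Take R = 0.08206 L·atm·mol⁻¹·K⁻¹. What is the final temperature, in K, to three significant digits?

V constant ⇒ P ∝ T: V₂ = V₁; T₂ = T₁·(P₂/P₁) = 576.0 K.
Isobaric, so V/T is constant: P₃ = P₂; V₃ = V₂·(T₃/T₂) = 0.1347 L.
V constant ⇒ P ∝ T: V₄ = V₃; T₄ = T₃·(P₄/P₃) = 438.8 K.

T₄ ≈ 439 K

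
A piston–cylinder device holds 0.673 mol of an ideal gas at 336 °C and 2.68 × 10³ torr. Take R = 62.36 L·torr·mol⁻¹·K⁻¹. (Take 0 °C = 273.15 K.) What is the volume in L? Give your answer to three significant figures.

Convert: T = 609.15 K.
PV = nRT ⇒ V = nRT/P = (0.673 × 62.36 × 609.15) / 2.68e+03

V ≈ 9.54 L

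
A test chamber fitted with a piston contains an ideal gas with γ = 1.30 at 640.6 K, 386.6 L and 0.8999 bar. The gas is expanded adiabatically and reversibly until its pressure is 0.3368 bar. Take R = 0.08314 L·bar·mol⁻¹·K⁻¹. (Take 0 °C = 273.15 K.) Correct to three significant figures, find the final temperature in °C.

Adiabatic (γ = 1.30), T V^(γ−1) and P V^γ constant: T₂ = T₁·(P₂/P₁)^((γ−1)/γ) = 510.6 K; V₂ = V₁·(P₁/P₂)^(1/γ) = 823.4 L.

T₂ ≈ 237 °C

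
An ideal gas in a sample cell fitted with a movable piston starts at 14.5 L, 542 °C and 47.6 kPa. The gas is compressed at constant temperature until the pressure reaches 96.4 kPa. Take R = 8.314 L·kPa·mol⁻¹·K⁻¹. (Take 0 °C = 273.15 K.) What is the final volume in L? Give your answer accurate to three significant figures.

V₂ ≈ 7.16 L

Convert: T₁ = 815.1 K.
T constant ⇒ Boyle's law P V = const: T₂ = T₁; V₂ = V₁·(P₁/P₂) = 7.160 L.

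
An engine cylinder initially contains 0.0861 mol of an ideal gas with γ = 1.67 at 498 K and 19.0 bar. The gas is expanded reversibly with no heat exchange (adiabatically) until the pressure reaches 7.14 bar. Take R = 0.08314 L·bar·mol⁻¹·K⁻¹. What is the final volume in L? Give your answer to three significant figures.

V₂ ≈ 0.337 L

From PV = nRT: V₁ = nRT₁/P₁ = 0.1876 L.
Reversible adiabatic, γ = 1.67: T₂ = T₁·(P₂/P₁)^((γ−1)/γ) = 336.3 K; V₂ = V₁·(P₁/P₂)^(1/γ) = 0.3371 L.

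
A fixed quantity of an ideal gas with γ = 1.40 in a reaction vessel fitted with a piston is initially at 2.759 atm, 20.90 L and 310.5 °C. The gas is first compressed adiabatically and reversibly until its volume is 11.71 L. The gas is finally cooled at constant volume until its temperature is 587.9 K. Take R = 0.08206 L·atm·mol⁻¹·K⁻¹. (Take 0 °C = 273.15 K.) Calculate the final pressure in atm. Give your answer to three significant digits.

Convert: T₁ = 583.6 K.
Reversible adiabatic, γ = 1.40: T₂ = T₁·(V₁/V₂)^(γ−1) = 735.8 K; P₂ = P₁·(V₁/V₂)^γ = 6.208 atm.
Isochoric, so P/T is constant: V₃ = V₂; P₃ = P₂·(T₃/T₂) = 4.960 atm.

P₃ ≈ 4.96 atm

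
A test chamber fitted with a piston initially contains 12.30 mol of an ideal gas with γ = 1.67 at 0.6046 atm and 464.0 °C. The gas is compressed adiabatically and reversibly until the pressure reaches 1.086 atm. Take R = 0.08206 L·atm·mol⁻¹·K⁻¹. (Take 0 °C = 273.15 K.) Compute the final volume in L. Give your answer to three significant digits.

Convert: T₁ = 737.1 K.
From PV = nRT: V₁ = nRT₁/P₁ = 1231 L.
Adiabatic (γ = 1.67), T V^(γ−1) and P V^γ constant: T₂ = T₁·(P₂/P₁)^((γ−1)/γ) = 932.4 K; V₂ = V₁·(P₁/P₂)^(1/γ) = 866.6 L.

V₂ ≈ 867 L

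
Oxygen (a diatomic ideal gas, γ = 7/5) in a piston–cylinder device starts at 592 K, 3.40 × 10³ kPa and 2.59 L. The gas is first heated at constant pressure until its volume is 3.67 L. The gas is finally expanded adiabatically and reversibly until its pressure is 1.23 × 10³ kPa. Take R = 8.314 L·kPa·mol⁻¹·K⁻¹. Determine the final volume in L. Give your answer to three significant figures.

P constant ⇒ V ∝ T: P₂ = P₁; T₂ = T₁·(V₂/V₁) = 838.9 K.
Adiabatic (γ = 7/5), T V^(γ−1) and P V^γ constant: T₃ = T₂·(P₃/P₂)^((γ−1)/γ) = 627.4 K; V₃ = V₂·(P₂/P₃)^(1/γ) = 7.587 L.

V₃ ≈ 7.59 L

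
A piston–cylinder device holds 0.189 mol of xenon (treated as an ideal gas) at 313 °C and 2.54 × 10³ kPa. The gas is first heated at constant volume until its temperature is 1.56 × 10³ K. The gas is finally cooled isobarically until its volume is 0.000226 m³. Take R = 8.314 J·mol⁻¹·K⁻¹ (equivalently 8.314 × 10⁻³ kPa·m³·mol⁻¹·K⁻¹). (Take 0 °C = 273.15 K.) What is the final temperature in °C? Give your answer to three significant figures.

Convert: T₁ = 586.1 K.
From PV = nRT: V₁ = nRT₁/P₁ = 0.0003626 m³.
V constant ⇒ P ∝ T: V₂ = V₁; P₂ = P₁·(T₂/T₁) = 6760 kPa.
P constant ⇒ V ∝ T: P₃ = P₂; T₃ = T₂·(V₃/V₂) = 972.3 K.

T₃ ≈ 699 °C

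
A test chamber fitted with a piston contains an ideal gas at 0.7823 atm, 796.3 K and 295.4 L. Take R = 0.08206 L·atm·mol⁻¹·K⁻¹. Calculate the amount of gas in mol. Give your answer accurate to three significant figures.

n ≈ 3.54 mol

PV = nRT ⇒ n = PV/(RT) = (0.7823 × 295.4) / (0.08206 × 796.3)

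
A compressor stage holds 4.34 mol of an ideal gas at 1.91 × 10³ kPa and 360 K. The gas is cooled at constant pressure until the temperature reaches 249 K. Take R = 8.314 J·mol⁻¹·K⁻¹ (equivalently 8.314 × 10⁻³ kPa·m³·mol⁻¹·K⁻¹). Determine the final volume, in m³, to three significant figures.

From PV = nRT: V₁ = nRT₁/P₁ = 0.006801 m³.
Isobaric, so V/T is constant: P₂ = P₁; V₂ = V₁·(T₂/T₁) = 0.004704 m³.

V₂ ≈ 0.00470 m³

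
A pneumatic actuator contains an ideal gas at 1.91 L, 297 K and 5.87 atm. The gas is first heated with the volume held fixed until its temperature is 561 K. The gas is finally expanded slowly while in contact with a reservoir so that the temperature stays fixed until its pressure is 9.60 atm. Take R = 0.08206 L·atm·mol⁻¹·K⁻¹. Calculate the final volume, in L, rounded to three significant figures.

Isochoric, so P/T is constant: V₂ = V₁; P₂ = P₁·(T₂/T₁) = 11.09 atm.
Isothermal, so P V is constant: T₃ = T₂; V₃ = V₂·(P₂/P₃) = 2.206 L.

V₃ ≈ 2.21 L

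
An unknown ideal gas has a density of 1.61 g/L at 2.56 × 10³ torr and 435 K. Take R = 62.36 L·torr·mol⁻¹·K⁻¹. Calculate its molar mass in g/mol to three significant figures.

M ≈ 17.1 g/mol

ρ = PM/(RT) ⇒ M = ρRT/P = (1.61 × 62.36 × 435.0) / 2.56e+03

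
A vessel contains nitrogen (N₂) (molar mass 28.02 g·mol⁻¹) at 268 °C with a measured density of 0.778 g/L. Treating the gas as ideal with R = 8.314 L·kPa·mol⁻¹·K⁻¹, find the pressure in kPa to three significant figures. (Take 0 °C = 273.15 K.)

ρ = PM/(RT) ⇒ P = ρRT/M = (0.778 × 8.314 × 541.1) / 28.02

P ≈ 125 kPa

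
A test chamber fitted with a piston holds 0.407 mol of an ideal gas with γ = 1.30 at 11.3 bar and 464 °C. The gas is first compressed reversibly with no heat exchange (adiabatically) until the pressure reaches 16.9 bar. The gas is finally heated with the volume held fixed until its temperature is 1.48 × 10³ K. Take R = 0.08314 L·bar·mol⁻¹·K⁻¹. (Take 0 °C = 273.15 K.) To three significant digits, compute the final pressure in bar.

Convert: T₁ = 737.1 K.
From PV = nRT: V₁ = nRT₁/P₁ = 2.207 L.
Reversible adiabatic, γ = 1.30: T₂ = T₁·(P₂/P₁)^((γ−1)/γ) = 808.9 K; V₂ = V₁·(P₁/P₂)^(1/γ) = 1.620 L.
Isochoric, so P/T is constant: V₃ = V₂; P₃ = P₂·(T₃/T₂) = 30.92 bar.

P₃ ≈ 30.9 bar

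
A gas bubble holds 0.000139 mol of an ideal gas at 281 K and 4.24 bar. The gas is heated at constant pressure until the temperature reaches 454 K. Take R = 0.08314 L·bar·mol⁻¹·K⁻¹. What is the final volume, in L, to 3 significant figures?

From PV = nRT: V₁ = nRT₁/P₁ = 0.0007659 L.
P constant ⇒ V ∝ T: P₂ = P₁; V₂ = V₁·(T₂/T₁) = 0.001237 L.

V₂ ≈ 0.00124 L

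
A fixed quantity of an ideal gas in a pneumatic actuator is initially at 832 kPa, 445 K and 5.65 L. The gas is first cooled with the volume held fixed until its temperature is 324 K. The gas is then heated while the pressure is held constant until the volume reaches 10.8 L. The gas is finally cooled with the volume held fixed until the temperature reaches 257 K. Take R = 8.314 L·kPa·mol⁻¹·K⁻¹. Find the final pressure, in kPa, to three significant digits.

Isochoric, so P/T is constant: V₂ = V₁; P₂ = P₁·(T₂/T₁) = 605.8 kPa.
Isobaric, so V/T is constant: P₃ = P₂; T₃ = T₂·(V₃/V₂) = 619.3 K.
Isochoric, so P/T is constant: V₄ = V₃; P₄ = P₃·(T₄/T₃) = 251.4 kPa.

P₄ ≈ 251 kPa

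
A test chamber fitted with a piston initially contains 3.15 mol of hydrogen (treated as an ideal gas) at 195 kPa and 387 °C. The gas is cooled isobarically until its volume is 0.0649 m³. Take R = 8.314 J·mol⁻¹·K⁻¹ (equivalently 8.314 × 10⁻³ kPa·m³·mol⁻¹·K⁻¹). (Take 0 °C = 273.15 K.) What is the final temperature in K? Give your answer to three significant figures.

T₂ ≈ 483 K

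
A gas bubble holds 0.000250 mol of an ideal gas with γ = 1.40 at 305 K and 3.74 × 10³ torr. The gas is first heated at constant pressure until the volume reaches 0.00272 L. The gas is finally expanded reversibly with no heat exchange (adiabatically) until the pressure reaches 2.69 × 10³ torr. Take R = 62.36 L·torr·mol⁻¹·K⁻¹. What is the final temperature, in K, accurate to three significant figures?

From PV = nRT: V₁ = nRT₁/P₁ = 0.001271 L.
P constant ⇒ V ∝ T: P₂ = P₁; T₂ = T₁·(V₂/V₁) = 652.5 K.
Adiabatic (γ = 1.40), T V^(γ−1) and P V^γ constant: T₃ = T₂·(P₃/P₂)^((γ−1)/γ) = 593.9 K; V₃ = V₂·(P₂/P₃)^(1/γ) = 0.003442 L.

T₃ ≈ 594 K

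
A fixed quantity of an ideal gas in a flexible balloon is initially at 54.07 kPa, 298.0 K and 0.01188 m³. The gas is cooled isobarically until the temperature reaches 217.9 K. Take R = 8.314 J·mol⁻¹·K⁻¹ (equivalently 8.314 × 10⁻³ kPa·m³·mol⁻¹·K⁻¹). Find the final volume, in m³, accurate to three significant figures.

V₂ ≈ 0.00869 m³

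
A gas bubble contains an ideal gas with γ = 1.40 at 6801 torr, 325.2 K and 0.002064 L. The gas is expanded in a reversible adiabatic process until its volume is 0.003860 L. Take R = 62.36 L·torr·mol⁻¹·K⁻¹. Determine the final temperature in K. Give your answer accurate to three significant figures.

Adiabatic (γ = 1.40), T V^(γ−1) and P V^γ constant: T₂ = T₁·(V₁/V₂)^(γ−1) = 253.2 K; P₂ = P₁·(V₁/V₂)^γ = 2831 torr.

T₂ ≈ 253 K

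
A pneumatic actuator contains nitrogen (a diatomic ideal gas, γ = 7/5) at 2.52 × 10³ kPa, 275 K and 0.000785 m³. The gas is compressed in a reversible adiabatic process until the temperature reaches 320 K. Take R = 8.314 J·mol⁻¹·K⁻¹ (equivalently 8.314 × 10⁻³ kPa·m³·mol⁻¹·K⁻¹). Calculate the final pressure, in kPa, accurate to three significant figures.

Reversible adiabatic, γ = 7/5: P₂ = P₁·(T₂/T₁)^(γ/(γ−1)) = 4283 kPa; V₂ = V₁·(T₁/T₂)^(1/(γ−1)) = 0.0005374 m³.

P₂ ≈ 4.28e+03 kPa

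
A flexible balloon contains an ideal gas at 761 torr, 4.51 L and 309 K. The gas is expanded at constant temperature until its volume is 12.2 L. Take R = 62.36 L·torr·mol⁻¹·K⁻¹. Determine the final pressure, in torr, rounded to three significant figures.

Isothermal, so P V is constant: T₂ = T₁; P₂ = P₁·(V₁/V₂) = 281.3 torr.

P₂ ≈ 281 torr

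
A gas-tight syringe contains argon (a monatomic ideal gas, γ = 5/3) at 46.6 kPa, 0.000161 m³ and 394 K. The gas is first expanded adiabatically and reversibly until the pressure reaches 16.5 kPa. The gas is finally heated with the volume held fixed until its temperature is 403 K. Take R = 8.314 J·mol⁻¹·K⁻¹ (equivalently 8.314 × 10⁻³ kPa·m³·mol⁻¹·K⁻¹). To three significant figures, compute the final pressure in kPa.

Reversible adiabatic, γ = 5/3: T₂ = T₁·(P₂/P₁)^((γ−1)/γ) = 260.1 K; V₂ = V₁·(P₁/P₂)^(1/γ) = 0.0003002 m³.
Isochoric, so P/T is constant: V₃ = V₂; P₃ = P₂·(T₃/T₂) = 25.57 kPa.

P₃ ≈ 25.6 kPa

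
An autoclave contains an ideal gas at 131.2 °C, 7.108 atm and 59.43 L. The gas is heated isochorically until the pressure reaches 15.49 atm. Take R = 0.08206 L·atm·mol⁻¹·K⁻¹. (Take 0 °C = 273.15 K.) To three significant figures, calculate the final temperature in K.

Convert: T₁ = 404.3 K.
V constant ⇒ P ∝ T: V₂ = V₁; T₂ = T₁·(P₂/P₁) = 881.2 K.

T₂ ≈ 881 K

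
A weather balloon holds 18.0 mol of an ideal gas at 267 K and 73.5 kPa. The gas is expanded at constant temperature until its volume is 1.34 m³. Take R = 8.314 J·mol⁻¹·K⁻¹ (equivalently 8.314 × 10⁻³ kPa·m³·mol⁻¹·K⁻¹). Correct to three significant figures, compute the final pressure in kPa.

P₂ ≈ 29.8 kPa

From PV = nRT: V₁ = nRT₁/P₁ = 0.5436 m³.
Isothermal, so P V is constant: T₂ = T₁; P₂ = P₁·(V₁/V₂) = 29.82 kPa.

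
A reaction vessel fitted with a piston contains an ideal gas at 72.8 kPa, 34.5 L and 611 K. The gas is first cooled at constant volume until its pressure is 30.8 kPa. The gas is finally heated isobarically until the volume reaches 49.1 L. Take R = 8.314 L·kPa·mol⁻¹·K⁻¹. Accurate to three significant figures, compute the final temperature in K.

T₃ ≈ 368 K

Isochoric, so P/T is constant: V₂ = V₁; T₂ = T₁·(P₂/P₁) = 258.5 K.
P constant ⇒ V ∝ T: P₃ = P₂; T₃ = T₂·(V₃/V₂) = 367.9 K.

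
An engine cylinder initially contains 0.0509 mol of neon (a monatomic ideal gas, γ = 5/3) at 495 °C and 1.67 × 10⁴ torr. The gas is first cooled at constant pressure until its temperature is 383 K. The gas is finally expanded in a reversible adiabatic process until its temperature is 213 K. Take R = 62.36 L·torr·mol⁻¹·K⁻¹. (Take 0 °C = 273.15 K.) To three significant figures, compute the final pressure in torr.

P₃ ≈ 3.85e+03 torr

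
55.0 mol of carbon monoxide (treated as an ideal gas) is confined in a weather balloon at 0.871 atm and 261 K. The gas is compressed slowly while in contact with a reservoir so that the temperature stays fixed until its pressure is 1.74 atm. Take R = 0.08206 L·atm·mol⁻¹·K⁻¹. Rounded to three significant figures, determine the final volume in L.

From PV = nRT: V₁ = nRT₁/P₁ = 1352 L.
Isothermal, so P V is constant: T₂ = T₁; V₂ = V₁·(P₁/P₂) = 677.0 L.

V₂ ≈ 677 L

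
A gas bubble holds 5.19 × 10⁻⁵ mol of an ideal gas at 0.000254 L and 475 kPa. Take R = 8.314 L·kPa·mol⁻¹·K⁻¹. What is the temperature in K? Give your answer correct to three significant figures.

T ≈ 280 K

PV = nRT ⇒ T = PV/(nR) = (475 × 0.000254) / (5.19e-05 × 8.314)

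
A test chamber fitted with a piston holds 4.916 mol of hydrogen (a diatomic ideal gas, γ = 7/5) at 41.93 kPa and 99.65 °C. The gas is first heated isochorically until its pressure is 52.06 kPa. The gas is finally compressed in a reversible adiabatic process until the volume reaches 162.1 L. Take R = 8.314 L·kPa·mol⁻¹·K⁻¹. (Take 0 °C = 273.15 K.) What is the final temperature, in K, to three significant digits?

Convert: T₁ = 372.8 K.
From PV = nRT: V₁ = nRT₁/P₁ = 363.4 L.
V constant ⇒ P ∝ T: V₂ = V₁; T₂ = T₁·(P₂/P₁) = 462.9 K.
Adiabatic (γ = 7/5), T V^(γ−1) and P V^γ constant: T₃ = T₂·(V₂/V₃)^(γ−1) = 639.3 K; P₃ = P₂·(V₂/V₃)^γ = 161.2 kPa.

T₃ ≈ 639 K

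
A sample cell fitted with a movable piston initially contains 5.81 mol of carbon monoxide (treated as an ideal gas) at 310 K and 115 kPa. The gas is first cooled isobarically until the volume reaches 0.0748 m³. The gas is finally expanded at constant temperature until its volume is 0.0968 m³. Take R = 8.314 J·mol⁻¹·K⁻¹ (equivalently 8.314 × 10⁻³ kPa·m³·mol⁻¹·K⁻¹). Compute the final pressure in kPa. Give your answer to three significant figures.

P₃ ≈ 88.9 kPa

From PV = nRT: V₁ = nRT₁/P₁ = 0.1302 m³.
Isobaric, so V/T is constant: P₂ = P₁; T₂ = T₁·(V₂/V₁) = 178.1 K.
Isothermal, so P V is constant: T₃ = T₂; P₃ = P₂·(V₂/V₃) = 88.86 kPa.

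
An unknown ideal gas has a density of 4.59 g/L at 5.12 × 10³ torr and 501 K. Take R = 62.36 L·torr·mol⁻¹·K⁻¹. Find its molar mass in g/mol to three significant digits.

ρ = PM/(RT) ⇒ M = ρRT/P = (4.59 × 62.36 × 501.0) / 5.12e+03

M ≈ 28.0 g/mol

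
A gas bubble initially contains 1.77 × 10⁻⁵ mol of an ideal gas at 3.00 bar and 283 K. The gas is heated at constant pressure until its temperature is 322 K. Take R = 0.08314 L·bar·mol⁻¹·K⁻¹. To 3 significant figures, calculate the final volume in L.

V₂ ≈ 0.000158 L

From PV = nRT: V₁ = nRT₁/P₁ = 0.0001388 L.
P constant ⇒ V ∝ T: P₂ = P₁; V₂ = V₁·(T₂/T₁) = 0.0001579 L.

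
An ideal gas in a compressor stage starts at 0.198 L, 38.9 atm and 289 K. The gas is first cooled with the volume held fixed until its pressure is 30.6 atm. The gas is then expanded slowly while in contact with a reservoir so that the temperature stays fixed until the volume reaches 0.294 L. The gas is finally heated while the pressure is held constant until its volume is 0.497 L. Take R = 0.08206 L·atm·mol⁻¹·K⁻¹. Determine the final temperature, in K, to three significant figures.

V constant ⇒ P ∝ T: V₂ = V₁; T₂ = T₁·(P₂/P₁) = 227.3 K.
Isothermal, so P V is constant: T₃ = T₂; P₃ = P₂·(V₂/V₃) = 20.61 atm.
P constant ⇒ V ∝ T: P₄ = P₃; T₄ = T₃·(V₄/V₃) = 384.3 K.

T₄ ≈ 384 K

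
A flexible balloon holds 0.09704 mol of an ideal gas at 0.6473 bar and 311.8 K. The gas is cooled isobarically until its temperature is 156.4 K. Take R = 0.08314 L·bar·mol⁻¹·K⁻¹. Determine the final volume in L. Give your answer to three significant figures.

From PV = nRT: V₁ = nRT₁/P₁ = 3.886 L.
P constant ⇒ V ∝ T: P₂ = P₁; V₂ = V₁·(T₂/T₁) = 1.949 L.

V₂ ≈ 1.95 L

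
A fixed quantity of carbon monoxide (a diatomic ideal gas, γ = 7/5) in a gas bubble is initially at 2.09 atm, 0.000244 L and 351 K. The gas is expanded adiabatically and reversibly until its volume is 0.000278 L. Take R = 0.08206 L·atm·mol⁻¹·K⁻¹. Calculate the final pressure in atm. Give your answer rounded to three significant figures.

Adiabatic (γ = 7/5), T V^(γ−1) and P V^γ constant: T₂ = T₁·(V₁/V₂)^(γ−1) = 333.2 K; P₂ = P₁·(V₁/V₂)^γ = 1.741 atm.

P₂ ≈ 1.74 atm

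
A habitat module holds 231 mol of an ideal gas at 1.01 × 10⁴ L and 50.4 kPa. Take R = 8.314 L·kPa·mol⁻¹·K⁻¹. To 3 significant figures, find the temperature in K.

PV = nRT ⇒ T = PV/(nR) = (50.4 × 1.01e+04) / (231 × 8.314)

T ≈ 265 K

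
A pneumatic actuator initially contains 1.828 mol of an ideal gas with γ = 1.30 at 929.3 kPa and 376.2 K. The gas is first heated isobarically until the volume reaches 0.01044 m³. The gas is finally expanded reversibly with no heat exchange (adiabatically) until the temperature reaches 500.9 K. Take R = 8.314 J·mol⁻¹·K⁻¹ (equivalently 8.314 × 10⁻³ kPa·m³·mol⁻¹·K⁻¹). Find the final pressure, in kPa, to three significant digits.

P₃ ≈ 325 kPa

From PV = nRT: V₁ = nRT₁/P₁ = 0.006152 m³.
Isobaric, so V/T is constant: P₂ = P₁; T₂ = T₁·(V₂/V₁) = 638.4 K.
Adiabatic (γ = 1.30), T V^(γ−1) and P V^γ constant: P₃ = P₂·(T₃/T₂)^(γ/(γ−1)) = 324.9 kPa; V₃ = V₂·(T₂/T₃)^(1/(γ−1)) = 0.02343 m³.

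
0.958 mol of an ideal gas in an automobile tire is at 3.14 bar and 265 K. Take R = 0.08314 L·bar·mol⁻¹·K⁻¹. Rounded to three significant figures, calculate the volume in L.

V ≈ 6.72 L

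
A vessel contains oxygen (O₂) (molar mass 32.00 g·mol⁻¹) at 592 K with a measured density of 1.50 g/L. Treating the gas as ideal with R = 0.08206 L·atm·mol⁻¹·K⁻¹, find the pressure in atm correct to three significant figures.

P ≈ 2.28 atm

ρ = PM/(RT) ⇒ P = ρRT/M = (1.50 × 0.08206 × 592.0) / 32.00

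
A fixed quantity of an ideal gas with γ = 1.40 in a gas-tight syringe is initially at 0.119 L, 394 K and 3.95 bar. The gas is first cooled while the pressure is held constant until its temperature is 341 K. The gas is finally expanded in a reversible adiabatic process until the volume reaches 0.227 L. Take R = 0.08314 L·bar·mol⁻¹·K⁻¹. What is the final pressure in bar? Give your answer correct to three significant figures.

Isobaric, so V/T is constant: P₂ = P₁; V₂ = V₁·(T₂/T₁) = 0.1030 L.
Reversible adiabatic, γ = 1.40: T₃ = T₂·(V₂/V₃)^(γ−1) = 248.6 K; P₃ = P₂·(V₂/V₃)^γ = 1.306 bar.

P₃ ≈ 1.31 bar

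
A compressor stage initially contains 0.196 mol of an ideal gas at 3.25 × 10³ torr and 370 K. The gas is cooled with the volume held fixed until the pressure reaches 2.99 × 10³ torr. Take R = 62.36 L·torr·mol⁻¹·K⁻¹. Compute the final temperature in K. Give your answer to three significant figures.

From PV = nRT: V₁ = nRT₁/P₁ = 1.391 L.
Isochoric, so P/T is constant: V₂ = V₁; T₂ = T₁·(P₂/P₁) = 340.4 K.

T₂ ≈ 340 K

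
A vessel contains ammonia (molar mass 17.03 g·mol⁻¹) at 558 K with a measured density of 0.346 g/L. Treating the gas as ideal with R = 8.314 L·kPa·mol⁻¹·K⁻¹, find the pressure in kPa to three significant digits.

ρ = PM/(RT) ⇒ P = ρRT/M = (0.346 × 8.314 × 558.0) / 17.03

P ≈ 94.3 kPa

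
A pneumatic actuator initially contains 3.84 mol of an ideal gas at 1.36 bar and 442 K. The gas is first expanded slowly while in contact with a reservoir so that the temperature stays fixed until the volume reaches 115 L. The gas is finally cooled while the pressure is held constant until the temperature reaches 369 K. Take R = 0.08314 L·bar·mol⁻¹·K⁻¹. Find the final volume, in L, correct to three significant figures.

From PV = nRT: V₁ = nRT₁/P₁ = 103.8 L.
T constant ⇒ Boyle's law P V = const: T₂ = T₁; P₂ = P₁·(V₁/V₂) = 1.227 bar.
Isobaric, so V/T is constant: P₃ = P₂; V₃ = V₂·(T₃/T₂) = 96.01 L.

V₃ ≈ 96.0 L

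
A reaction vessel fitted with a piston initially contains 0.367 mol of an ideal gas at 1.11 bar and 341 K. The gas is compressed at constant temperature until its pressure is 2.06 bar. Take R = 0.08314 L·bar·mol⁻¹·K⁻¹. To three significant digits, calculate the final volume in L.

From PV = nRT: V₁ = nRT₁/P₁ = 9.374 L.
T constant ⇒ Boyle's law P V = const: T₂ = T₁; V₂ = V₁·(P₁/P₂) = 5.051 L.

V₂ ≈ 5.05 L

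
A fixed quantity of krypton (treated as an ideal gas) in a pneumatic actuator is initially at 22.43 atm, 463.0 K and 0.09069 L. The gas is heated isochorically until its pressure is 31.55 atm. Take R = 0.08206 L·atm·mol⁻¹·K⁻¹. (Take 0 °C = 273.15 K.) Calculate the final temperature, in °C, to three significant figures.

T₂ ≈ 378 °C

Isochoric, so P/T is constant: V₂ = V₁; T₂ = T₁·(P₂/P₁) = 651.3 K.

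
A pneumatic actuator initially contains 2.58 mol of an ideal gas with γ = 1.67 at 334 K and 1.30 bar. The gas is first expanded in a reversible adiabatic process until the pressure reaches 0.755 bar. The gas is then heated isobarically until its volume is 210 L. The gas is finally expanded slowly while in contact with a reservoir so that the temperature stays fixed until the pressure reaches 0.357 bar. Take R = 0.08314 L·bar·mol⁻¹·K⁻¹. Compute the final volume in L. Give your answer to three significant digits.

From PV = nRT: V₁ = nRT₁/P₁ = 55.11 L.
Adiabatic (γ = 1.67), T V^(γ−1) and P V^γ constant: T₂ = T₁·(P₂/P₁)^((γ−1)/γ) = 268.6 K; V₂ = V₁·(P₁/P₂)^(1/γ) = 76.30 L.
Isobaric, so V/T is constant: P₃ = P₂; T₃ = T₂·(V₃/V₂) = 739.2 K.
T constant ⇒ Boyle's law P V = const: T₄ = T₃; V₄ = V₃·(P₃/P₄) = 444.1 L.

V₄ ≈ 444 L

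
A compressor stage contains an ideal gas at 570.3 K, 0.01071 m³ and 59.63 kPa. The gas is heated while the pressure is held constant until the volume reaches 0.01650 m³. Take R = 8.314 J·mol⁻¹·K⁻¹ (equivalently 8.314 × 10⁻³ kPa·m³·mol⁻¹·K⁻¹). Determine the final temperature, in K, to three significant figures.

P constant ⇒ V ∝ T: P₂ = P₁; T₂ = T₁·(V₂/V₁) = 878.6 K.

T₂ ≈ 879 K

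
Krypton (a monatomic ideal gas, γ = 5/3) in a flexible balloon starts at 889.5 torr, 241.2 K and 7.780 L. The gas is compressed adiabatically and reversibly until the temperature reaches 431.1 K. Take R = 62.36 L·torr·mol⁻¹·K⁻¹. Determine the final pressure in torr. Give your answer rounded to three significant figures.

P₂ ≈ 3.80e+03 torr

Adiabatic (γ = 5/3), T V^(γ−1) and P V^γ constant: P₂ = P₁·(T₂/T₁)^(γ/(γ−1)) = 3799 torr; V₂ = V₁·(T₁/T₂)^(1/(γ−1)) = 3.256 L.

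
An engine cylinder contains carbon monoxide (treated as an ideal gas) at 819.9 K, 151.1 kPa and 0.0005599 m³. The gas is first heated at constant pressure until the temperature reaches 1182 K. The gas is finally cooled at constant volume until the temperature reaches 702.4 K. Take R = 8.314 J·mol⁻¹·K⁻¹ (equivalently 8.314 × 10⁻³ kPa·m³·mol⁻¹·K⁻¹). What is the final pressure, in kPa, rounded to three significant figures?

P₃ ≈ 89.8 kPa

Isobaric, so V/T is constant: P₂ = P₁; V₂ = V₁·(T₂/T₁) = 0.0008072 m³.
Isochoric, so P/T is constant: V₃ = V₂; P₃ = P₂·(T₃/T₂) = 89.79 kPa.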